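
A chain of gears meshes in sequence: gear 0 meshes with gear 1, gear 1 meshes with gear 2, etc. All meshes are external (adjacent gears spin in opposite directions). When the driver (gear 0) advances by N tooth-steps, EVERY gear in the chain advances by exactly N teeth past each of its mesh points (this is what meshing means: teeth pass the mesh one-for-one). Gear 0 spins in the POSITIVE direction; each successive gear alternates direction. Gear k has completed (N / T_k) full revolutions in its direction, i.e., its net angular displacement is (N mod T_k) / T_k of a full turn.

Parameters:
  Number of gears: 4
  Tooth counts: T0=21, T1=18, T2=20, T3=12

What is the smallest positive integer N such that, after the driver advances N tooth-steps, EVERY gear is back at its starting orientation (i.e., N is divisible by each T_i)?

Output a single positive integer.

Answer: 1260

Derivation:
Gear k returns to start when N is a multiple of T_k.
All gears at start simultaneously when N is a common multiple of [21, 18, 20, 12]; the smallest such N is lcm(21, 18, 20, 12).
Start: lcm = T0 = 21
Fold in T1=18: gcd(21, 18) = 3; lcm(21, 18) = 21 * 18 / 3 = 378 / 3 = 126
Fold in T2=20: gcd(126, 20) = 2; lcm(126, 20) = 126 * 20 / 2 = 2520 / 2 = 1260
Fold in T3=12: gcd(1260, 12) = 12; lcm(1260, 12) = 1260 * 12 / 12 = 15120 / 12 = 1260
Full cycle length = 1260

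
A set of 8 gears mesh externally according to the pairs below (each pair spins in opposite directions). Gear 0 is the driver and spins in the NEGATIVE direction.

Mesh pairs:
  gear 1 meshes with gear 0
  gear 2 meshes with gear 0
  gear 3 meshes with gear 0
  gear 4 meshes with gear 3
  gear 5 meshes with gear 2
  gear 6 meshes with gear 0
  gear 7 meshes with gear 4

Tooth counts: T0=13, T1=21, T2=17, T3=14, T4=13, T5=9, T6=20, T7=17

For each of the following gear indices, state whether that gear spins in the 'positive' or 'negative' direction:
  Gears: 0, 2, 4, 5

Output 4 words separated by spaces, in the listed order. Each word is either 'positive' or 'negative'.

Answer: negative positive negative negative

Derivation:
Gear 0 (driver): negative (depth 0)
  gear 1: meshes with gear 0 -> depth 1 -> positive (opposite of gear 0)
  gear 2: meshes with gear 0 -> depth 1 -> positive (opposite of gear 0)
  gear 3: meshes with gear 0 -> depth 1 -> positive (opposite of gear 0)
  gear 4: meshes with gear 3 -> depth 2 -> negative (opposite of gear 3)
  gear 5: meshes with gear 2 -> depth 2 -> negative (opposite of gear 2)
  gear 6: meshes with gear 0 -> depth 1 -> positive (opposite of gear 0)
  gear 7: meshes with gear 4 -> depth 3 -> positive (opposite of gear 4)
Queried indices 0, 2, 4, 5 -> negative, positive, negative, negative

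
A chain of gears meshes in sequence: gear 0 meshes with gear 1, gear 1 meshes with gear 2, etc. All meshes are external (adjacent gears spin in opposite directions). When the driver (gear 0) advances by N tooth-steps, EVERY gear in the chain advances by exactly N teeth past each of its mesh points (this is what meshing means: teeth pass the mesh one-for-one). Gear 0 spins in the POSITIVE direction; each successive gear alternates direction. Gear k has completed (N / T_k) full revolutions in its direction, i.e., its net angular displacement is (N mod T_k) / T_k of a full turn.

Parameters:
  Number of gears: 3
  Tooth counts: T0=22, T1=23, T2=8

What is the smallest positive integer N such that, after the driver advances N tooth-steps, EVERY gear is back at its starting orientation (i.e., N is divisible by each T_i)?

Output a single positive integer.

Gear k returns to start when N is a multiple of T_k.
All gears at start simultaneously when N is a common multiple of [22, 23, 8]; the smallest such N is lcm(22, 23, 8).
Start: lcm = T0 = 22
Fold in T1=23: gcd(22, 23) = 1; lcm(22, 23) = 22 * 23 / 1 = 506 / 1 = 506
Fold in T2=8: gcd(506, 8) = 2; lcm(506, 8) = 506 * 8 / 2 = 4048 / 2 = 2024
Full cycle length = 2024

Answer: 2024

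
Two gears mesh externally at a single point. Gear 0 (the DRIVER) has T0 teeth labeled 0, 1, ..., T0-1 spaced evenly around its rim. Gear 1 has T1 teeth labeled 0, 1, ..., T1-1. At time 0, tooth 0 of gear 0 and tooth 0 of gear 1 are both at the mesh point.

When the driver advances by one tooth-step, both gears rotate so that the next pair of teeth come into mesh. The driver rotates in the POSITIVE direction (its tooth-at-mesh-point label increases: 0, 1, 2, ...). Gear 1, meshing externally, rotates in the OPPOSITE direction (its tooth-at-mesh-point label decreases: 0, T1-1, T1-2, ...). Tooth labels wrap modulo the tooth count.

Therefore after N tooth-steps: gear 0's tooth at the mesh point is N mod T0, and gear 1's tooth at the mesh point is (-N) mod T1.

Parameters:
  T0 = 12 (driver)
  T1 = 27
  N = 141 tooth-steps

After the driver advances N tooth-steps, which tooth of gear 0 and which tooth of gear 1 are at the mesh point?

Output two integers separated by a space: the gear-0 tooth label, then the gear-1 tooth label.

Gear 0 (driver, T0=12): tooth at mesh = N mod T0
  141 = 11 * 12 + 9, so 141 mod 12 = 9
  gear 0 tooth = 9
Gear 1 (driven, T1=27): tooth at mesh = (-N) mod T1
  141 = 5 * 27 + 6, so 141 mod 27 = 6
  (-141) mod 27 = (-6) mod 27 = 27 - 6 = 21
Mesh after 141 steps: gear-0 tooth 9 meets gear-1 tooth 21

Answer: 9 21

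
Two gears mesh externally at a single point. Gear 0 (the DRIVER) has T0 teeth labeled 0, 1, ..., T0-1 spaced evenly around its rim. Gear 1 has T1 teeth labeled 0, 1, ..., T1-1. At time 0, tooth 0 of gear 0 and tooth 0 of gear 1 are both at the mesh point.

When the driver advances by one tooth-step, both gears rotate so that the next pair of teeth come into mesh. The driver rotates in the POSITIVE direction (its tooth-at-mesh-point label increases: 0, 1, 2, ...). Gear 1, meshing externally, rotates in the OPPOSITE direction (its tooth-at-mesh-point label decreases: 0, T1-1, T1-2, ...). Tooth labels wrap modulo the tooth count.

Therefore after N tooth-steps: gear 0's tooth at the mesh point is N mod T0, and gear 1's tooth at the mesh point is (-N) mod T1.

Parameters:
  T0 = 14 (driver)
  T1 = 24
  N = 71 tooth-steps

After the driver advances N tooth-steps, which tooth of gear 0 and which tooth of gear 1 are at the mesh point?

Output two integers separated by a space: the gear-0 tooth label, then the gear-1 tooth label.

Answer: 1 1

Derivation:
Gear 0 (driver, T0=14): tooth at mesh = N mod T0
  71 = 5 * 14 + 1, so 71 mod 14 = 1
  gear 0 tooth = 1
Gear 1 (driven, T1=24): tooth at mesh = (-N) mod T1
  71 = 2 * 24 + 23, so 71 mod 24 = 23
  (-71) mod 24 = (-23) mod 24 = 24 - 23 = 1
Mesh after 71 steps: gear-0 tooth 1 meets gear-1 tooth 1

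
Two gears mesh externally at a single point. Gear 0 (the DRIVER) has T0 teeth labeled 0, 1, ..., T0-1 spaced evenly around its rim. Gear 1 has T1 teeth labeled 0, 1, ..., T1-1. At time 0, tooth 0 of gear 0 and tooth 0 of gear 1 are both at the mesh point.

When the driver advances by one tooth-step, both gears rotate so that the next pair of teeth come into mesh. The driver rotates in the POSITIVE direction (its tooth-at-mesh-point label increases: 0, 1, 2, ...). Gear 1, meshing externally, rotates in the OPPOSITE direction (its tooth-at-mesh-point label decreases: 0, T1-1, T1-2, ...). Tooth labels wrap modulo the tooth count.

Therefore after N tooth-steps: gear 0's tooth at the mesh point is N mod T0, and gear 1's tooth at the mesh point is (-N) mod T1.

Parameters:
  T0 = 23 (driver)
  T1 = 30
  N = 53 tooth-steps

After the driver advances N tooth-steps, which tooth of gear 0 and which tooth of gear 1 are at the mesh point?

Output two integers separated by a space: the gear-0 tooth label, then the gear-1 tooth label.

Answer: 7 7

Derivation:
Gear 0 (driver, T0=23): tooth at mesh = N mod T0
  53 = 2 * 23 + 7, so 53 mod 23 = 7
  gear 0 tooth = 7
Gear 1 (driven, T1=30): tooth at mesh = (-N) mod T1
  53 = 1 * 30 + 23, so 53 mod 30 = 23
  (-53) mod 30 = (-23) mod 30 = 30 - 23 = 7
Mesh after 53 steps: gear-0 tooth 7 meets gear-1 tooth 7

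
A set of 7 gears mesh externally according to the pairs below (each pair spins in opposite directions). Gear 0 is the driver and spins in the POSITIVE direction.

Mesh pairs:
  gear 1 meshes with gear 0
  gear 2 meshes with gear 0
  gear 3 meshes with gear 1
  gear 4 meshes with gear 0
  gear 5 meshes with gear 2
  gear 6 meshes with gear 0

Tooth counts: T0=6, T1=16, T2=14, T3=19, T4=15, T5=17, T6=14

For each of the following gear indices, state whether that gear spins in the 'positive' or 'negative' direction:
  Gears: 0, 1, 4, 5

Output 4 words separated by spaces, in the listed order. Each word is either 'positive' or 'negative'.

Answer: positive negative negative positive

Derivation:
Gear 0 (driver): positive (depth 0)
  gear 1: meshes with gear 0 -> depth 1 -> negative (opposite of gear 0)
  gear 2: meshes with gear 0 -> depth 1 -> negative (opposite of gear 0)
  gear 3: meshes with gear 1 -> depth 2 -> positive (opposite of gear 1)
  gear 4: meshes with gear 0 -> depth 1 -> negative (opposite of gear 0)
  gear 5: meshes with gear 2 -> depth 2 -> positive (opposite of gear 2)
  gear 6: meshes with gear 0 -> depth 1 -> negative (opposite of gear 0)
Queried indices 0, 1, 4, 5 -> positive, negative, negative, positive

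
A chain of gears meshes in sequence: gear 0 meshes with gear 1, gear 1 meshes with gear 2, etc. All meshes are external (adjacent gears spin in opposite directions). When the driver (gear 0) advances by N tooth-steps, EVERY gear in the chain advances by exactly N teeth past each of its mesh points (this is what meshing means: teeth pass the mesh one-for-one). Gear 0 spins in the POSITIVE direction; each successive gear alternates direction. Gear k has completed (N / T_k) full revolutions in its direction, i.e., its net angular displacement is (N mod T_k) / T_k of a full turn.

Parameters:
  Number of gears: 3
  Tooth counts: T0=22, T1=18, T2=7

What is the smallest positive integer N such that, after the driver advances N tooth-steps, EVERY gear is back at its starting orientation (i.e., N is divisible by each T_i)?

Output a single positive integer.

Answer: 1386

Derivation:
Gear k returns to start when N is a multiple of T_k.
All gears at start simultaneously when N is a common multiple of [22, 18, 7]; the smallest such N is lcm(22, 18, 7).
Start: lcm = T0 = 22
Fold in T1=18: gcd(22, 18) = 2; lcm(22, 18) = 22 * 18 / 2 = 396 / 2 = 198
Fold in T2=7: gcd(198, 7) = 1; lcm(198, 7) = 198 * 7 / 1 = 1386 / 1 = 1386
Full cycle length = 1386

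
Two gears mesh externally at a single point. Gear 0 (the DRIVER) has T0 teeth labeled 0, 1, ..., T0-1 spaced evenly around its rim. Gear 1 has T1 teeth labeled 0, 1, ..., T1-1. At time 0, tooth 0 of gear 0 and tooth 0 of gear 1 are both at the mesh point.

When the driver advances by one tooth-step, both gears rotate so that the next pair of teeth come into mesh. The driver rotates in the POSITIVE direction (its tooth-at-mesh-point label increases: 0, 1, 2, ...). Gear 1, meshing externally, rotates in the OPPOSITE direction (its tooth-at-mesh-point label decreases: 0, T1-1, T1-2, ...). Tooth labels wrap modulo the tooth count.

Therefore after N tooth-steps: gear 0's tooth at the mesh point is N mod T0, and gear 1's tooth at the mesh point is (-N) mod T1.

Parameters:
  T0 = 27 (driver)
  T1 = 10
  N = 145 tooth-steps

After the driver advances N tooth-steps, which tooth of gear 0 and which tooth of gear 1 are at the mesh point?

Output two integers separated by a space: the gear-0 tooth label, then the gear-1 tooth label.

Gear 0 (driver, T0=27): tooth at mesh = N mod T0
  145 = 5 * 27 + 10, so 145 mod 27 = 10
  gear 0 tooth = 10
Gear 1 (driven, T1=10): tooth at mesh = (-N) mod T1
  145 = 14 * 10 + 5, so 145 mod 10 = 5
  (-145) mod 10 = (-5) mod 10 = 10 - 5 = 5
Mesh after 145 steps: gear-0 tooth 10 meets gear-1 tooth 5

Answer: 10 5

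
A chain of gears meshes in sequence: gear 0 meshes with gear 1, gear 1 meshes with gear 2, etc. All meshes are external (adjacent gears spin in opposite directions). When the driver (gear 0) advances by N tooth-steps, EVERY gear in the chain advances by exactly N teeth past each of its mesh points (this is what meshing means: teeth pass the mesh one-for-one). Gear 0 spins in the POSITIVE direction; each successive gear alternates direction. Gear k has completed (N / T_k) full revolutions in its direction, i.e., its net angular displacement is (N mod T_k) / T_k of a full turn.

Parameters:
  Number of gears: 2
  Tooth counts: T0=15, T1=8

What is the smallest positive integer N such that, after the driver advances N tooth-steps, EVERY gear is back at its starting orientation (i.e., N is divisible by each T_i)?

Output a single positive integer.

Gear k returns to start when N is a multiple of T_k.
All gears at start simultaneously when N is a common multiple of [15, 8]; the smallest such N is lcm(15, 8).
Start: lcm = T0 = 15
Fold in T1=8: gcd(15, 8) = 1; lcm(15, 8) = 15 * 8 / 1 = 120 / 1 = 120
Full cycle length = 120

Answer: 120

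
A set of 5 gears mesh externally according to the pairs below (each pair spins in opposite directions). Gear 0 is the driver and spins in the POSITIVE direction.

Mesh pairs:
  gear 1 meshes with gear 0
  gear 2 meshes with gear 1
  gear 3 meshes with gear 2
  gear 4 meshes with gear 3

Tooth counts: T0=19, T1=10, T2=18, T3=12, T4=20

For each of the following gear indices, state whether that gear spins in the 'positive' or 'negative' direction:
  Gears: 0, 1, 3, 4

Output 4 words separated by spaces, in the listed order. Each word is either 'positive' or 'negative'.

Gear 0 (driver): positive (depth 0)
  gear 1: meshes with gear 0 -> depth 1 -> negative (opposite of gear 0)
  gear 2: meshes with gear 1 -> depth 2 -> positive (opposite of gear 1)
  gear 3: meshes with gear 2 -> depth 3 -> negative (opposite of gear 2)
  gear 4: meshes with gear 3 -> depth 4 -> positive (opposite of gear 3)
Queried indices 0, 1, 3, 4 -> positive, negative, negative, positive

Answer: positive negative negative positive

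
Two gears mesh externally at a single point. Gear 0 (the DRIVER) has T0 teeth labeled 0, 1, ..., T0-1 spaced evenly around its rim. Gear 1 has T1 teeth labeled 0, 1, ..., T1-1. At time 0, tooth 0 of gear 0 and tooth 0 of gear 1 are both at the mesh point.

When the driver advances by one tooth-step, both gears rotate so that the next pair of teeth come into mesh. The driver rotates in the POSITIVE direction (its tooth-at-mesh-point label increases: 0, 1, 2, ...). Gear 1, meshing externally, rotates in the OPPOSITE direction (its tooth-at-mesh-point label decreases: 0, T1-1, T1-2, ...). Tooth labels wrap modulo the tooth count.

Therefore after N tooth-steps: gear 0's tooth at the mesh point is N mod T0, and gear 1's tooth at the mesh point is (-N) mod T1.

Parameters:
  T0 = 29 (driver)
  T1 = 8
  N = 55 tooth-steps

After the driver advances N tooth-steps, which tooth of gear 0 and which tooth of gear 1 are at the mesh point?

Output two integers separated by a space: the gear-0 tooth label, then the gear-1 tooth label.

Gear 0 (driver, T0=29): tooth at mesh = N mod T0
  55 = 1 * 29 + 26, so 55 mod 29 = 26
  gear 0 tooth = 26
Gear 1 (driven, T1=8): tooth at mesh = (-N) mod T1
  55 = 6 * 8 + 7, so 55 mod 8 = 7
  (-55) mod 8 = (-7) mod 8 = 8 - 7 = 1
Mesh after 55 steps: gear-0 tooth 26 meets gear-1 tooth 1

Answer: 26 1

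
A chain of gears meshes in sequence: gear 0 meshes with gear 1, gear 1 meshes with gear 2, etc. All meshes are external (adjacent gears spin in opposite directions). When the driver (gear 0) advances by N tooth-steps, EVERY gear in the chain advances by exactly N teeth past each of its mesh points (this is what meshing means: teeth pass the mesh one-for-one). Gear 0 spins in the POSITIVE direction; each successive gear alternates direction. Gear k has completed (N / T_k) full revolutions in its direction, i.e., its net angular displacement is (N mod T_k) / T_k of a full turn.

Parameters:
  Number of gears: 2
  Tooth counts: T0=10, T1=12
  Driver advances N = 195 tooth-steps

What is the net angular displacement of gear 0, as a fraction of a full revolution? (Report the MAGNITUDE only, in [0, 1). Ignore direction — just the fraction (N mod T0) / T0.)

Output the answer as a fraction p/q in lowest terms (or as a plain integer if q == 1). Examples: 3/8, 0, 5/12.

Answer: 1/2

Derivation:
Chain of 2 gears, tooth counts: [10, 12]
  gear 0: T0=10, direction=positive, advance = 195 mod 10 = 5 teeth = 5/10 turn
  gear 1: T1=12, direction=negative, advance = 195 mod 12 = 3 teeth = 3/12 turn
Gear 0: 195 mod 10 = 5
Fraction = 5 / 10 = 1/2 (gcd(5,10)=5) = 1/2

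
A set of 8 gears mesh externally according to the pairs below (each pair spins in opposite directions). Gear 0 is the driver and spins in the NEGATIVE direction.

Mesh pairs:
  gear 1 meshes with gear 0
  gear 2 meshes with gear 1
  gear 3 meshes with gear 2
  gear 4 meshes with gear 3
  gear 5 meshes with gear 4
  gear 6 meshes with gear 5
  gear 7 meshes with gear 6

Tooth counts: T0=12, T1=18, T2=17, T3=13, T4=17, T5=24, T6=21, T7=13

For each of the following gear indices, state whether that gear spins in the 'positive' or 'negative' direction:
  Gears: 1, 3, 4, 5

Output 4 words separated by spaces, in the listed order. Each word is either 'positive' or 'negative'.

Answer: positive positive negative positive

Derivation:
Gear 0 (driver): negative (depth 0)
  gear 1: meshes with gear 0 -> depth 1 -> positive (opposite of gear 0)
  gear 2: meshes with gear 1 -> depth 2 -> negative (opposite of gear 1)
  gear 3: meshes with gear 2 -> depth 3 -> positive (opposite of gear 2)
  gear 4: meshes with gear 3 -> depth 4 -> negative (opposite of gear 3)
  gear 5: meshes with gear 4 -> depth 5 -> positive (opposite of gear 4)
  gear 6: meshes with gear 5 -> depth 6 -> negative (opposite of gear 5)
  gear 7: meshes with gear 6 -> depth 7 -> positive (opposite of gear 6)
Queried indices 1, 3, 4, 5 -> positive, positive, negative, positive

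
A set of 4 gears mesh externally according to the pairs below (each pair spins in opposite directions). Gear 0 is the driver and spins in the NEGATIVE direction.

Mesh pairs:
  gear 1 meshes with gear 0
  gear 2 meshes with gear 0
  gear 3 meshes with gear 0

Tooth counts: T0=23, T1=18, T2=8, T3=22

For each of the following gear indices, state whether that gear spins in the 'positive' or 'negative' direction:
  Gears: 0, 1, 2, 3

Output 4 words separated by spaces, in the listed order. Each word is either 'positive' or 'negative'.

Gear 0 (driver): negative (depth 0)
  gear 1: meshes with gear 0 -> depth 1 -> positive (opposite of gear 0)
  gear 2: meshes with gear 0 -> depth 1 -> positive (opposite of gear 0)
  gear 3: meshes with gear 0 -> depth 1 -> positive (opposite of gear 0)
Queried indices 0, 1, 2, 3 -> negative, positive, positive, positive

Answer: negative positive positive positive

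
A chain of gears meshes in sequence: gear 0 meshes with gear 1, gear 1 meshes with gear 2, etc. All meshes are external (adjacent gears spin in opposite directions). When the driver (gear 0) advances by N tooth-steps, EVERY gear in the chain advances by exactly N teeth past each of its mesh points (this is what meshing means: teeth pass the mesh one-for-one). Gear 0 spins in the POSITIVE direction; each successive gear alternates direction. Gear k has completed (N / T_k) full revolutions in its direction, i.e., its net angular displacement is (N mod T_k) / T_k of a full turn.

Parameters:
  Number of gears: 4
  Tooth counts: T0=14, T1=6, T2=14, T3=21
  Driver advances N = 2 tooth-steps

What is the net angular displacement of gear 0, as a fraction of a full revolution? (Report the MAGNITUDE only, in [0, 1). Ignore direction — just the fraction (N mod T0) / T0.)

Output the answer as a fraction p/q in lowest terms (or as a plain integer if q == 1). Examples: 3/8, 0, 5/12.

Chain of 4 gears, tooth counts: [14, 6, 14, 21]
  gear 0: T0=14, direction=positive, advance = 2 mod 14 = 2 teeth = 2/14 turn
  gear 1: T1=6, direction=negative, advance = 2 mod 6 = 2 teeth = 2/6 turn
  gear 2: T2=14, direction=positive, advance = 2 mod 14 = 2 teeth = 2/14 turn
  gear 3: T3=21, direction=negative, advance = 2 mod 21 = 2 teeth = 2/21 turn
Gear 0: 2 mod 14 = 2
Fraction = 2 / 14 = 1/7 (gcd(2,14)=2) = 1/7

Answer: 1/7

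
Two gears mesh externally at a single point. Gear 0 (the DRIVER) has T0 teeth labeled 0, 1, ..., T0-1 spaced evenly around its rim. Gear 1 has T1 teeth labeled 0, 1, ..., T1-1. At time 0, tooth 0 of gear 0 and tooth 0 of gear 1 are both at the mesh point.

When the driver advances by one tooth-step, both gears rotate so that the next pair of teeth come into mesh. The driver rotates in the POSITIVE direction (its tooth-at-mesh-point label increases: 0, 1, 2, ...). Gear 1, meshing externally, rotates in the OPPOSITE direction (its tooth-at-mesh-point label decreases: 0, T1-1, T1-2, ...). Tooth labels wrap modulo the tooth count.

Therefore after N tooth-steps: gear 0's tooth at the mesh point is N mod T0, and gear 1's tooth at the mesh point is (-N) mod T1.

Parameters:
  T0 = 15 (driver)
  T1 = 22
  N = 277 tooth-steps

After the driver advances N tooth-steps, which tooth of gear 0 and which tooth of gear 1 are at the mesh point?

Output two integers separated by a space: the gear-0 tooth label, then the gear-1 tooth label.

Answer: 7 9

Derivation:
Gear 0 (driver, T0=15): tooth at mesh = N mod T0
  277 = 18 * 15 + 7, so 277 mod 15 = 7
  gear 0 tooth = 7
Gear 1 (driven, T1=22): tooth at mesh = (-N) mod T1
  277 = 12 * 22 + 13, so 277 mod 22 = 13
  (-277) mod 22 = (-13) mod 22 = 22 - 13 = 9
Mesh after 277 steps: gear-0 tooth 7 meets gear-1 tooth 9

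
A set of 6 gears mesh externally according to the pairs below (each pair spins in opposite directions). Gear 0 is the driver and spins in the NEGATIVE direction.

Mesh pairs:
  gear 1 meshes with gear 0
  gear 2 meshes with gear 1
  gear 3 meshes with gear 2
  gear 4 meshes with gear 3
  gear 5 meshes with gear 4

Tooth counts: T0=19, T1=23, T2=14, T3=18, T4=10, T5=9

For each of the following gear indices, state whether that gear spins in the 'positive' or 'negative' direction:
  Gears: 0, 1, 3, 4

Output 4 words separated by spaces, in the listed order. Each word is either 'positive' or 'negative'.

Answer: negative positive positive negative

Derivation:
Gear 0 (driver): negative (depth 0)
  gear 1: meshes with gear 0 -> depth 1 -> positive (opposite of gear 0)
  gear 2: meshes with gear 1 -> depth 2 -> negative (opposite of gear 1)
  gear 3: meshes with gear 2 -> depth 3 -> positive (opposite of gear 2)
  gear 4: meshes with gear 3 -> depth 4 -> negative (opposite of gear 3)
  gear 5: meshes with gear 4 -> depth 5 -> positive (opposite of gear 4)
Queried indices 0, 1, 3, 4 -> negative, positive, positive, negative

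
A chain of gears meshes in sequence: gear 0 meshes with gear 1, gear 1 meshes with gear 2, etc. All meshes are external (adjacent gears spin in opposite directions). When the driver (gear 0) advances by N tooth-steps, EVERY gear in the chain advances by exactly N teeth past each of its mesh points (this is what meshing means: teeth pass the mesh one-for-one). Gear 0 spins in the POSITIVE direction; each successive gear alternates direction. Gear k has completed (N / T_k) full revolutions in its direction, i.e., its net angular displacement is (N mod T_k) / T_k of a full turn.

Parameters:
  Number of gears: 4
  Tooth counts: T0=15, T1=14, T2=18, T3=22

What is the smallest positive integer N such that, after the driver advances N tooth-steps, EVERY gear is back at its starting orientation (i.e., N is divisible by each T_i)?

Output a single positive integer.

Gear k returns to start when N is a multiple of T_k.
All gears at start simultaneously when N is a common multiple of [15, 14, 18, 22]; the smallest such N is lcm(15, 14, 18, 22).
Start: lcm = T0 = 15
Fold in T1=14: gcd(15, 14) = 1; lcm(15, 14) = 15 * 14 / 1 = 210 / 1 = 210
Fold in T2=18: gcd(210, 18) = 6; lcm(210, 18) = 210 * 18 / 6 = 3780 / 6 = 630
Fold in T3=22: gcd(630, 22) = 2; lcm(630, 22) = 630 * 22 / 2 = 13860 / 2 = 6930
Full cycle length = 6930

Answer: 6930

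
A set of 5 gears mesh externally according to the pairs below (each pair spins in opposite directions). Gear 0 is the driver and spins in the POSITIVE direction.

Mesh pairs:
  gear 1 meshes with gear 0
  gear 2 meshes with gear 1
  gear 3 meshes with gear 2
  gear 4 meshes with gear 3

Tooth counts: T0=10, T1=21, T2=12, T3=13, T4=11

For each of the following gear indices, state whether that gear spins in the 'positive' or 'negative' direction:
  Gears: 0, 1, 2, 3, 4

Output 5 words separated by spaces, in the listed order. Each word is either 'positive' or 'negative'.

Answer: positive negative positive negative positive

Derivation:
Gear 0 (driver): positive (depth 0)
  gear 1: meshes with gear 0 -> depth 1 -> negative (opposite of gear 0)
  gear 2: meshes with gear 1 -> depth 2 -> positive (opposite of gear 1)
  gear 3: meshes with gear 2 -> depth 3 -> negative (opposite of gear 2)
  gear 4: meshes with gear 3 -> depth 4 -> positive (opposite of gear 3)
Queried indices 0, 1, 2, 3, 4 -> positive, negative, positive, negative, positive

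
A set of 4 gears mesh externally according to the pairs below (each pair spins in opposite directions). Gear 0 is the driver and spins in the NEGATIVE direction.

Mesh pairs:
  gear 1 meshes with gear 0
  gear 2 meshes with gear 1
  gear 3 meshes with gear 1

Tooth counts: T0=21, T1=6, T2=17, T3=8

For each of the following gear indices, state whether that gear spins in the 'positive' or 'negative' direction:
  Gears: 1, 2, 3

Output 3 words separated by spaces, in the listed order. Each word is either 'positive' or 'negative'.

Answer: positive negative negative

Derivation:
Gear 0 (driver): negative (depth 0)
  gear 1: meshes with gear 0 -> depth 1 -> positive (opposite of gear 0)
  gear 2: meshes with gear 1 -> depth 2 -> negative (opposite of gear 1)
  gear 3: meshes with gear 1 -> depth 2 -> negative (opposite of gear 1)
Queried indices 1, 2, 3 -> positive, negative, negative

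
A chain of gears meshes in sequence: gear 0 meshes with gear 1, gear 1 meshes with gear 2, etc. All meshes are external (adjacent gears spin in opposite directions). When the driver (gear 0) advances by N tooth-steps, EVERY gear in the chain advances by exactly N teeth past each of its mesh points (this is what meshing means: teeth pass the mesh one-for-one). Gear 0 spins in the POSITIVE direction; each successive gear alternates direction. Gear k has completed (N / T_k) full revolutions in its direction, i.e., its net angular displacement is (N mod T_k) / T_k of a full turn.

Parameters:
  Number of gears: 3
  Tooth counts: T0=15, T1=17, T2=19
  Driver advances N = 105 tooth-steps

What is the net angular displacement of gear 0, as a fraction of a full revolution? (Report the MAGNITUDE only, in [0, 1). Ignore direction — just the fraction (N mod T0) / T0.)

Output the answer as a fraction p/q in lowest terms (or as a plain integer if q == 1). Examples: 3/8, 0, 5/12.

Chain of 3 gears, tooth counts: [15, 17, 19]
  gear 0: T0=15, direction=positive, advance = 105 mod 15 = 0 teeth = 0/15 turn
  gear 1: T1=17, direction=negative, advance = 105 mod 17 = 3 teeth = 3/17 turn
  gear 2: T2=19, direction=positive, advance = 105 mod 19 = 10 teeth = 10/19 turn
Gear 0: 105 mod 15 = 0
Fraction = 0 / 15 = 0/1 (gcd(0,15)=15) = 0

Answer: 0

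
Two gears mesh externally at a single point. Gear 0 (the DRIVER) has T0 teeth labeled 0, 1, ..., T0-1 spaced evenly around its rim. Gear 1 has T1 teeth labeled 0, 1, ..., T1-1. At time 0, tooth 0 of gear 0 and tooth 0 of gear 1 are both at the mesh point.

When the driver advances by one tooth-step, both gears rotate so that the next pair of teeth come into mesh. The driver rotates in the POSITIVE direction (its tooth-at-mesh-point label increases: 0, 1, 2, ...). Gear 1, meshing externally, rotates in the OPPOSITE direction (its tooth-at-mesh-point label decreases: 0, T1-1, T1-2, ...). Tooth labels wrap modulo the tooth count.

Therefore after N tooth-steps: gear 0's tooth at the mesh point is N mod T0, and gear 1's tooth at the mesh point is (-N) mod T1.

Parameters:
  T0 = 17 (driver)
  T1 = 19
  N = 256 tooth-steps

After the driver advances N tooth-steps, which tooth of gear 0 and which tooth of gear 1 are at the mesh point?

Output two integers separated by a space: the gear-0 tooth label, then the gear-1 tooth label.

Gear 0 (driver, T0=17): tooth at mesh = N mod T0
  256 = 15 * 17 + 1, so 256 mod 17 = 1
  gear 0 tooth = 1
Gear 1 (driven, T1=19): tooth at mesh = (-N) mod T1
  256 = 13 * 19 + 9, so 256 mod 19 = 9
  (-256) mod 19 = (-9) mod 19 = 19 - 9 = 10
Mesh after 256 steps: gear-0 tooth 1 meets gear-1 tooth 10

Answer: 1 10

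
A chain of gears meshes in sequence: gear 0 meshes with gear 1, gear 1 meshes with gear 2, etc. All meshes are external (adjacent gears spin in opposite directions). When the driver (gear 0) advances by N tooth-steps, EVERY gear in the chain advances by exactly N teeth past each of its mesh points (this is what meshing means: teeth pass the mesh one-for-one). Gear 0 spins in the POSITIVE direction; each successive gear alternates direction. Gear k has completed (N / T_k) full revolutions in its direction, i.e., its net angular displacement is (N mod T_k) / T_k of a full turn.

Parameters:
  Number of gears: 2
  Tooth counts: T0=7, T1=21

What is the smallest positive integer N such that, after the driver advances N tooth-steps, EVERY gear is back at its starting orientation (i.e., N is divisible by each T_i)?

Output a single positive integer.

Answer: 21

Derivation:
Gear k returns to start when N is a multiple of T_k.
All gears at start simultaneously when N is a common multiple of [7, 21]; the smallest such N is lcm(7, 21).
Start: lcm = T0 = 7
Fold in T1=21: gcd(7, 21) = 7; lcm(7, 21) = 7 * 21 / 7 = 147 / 7 = 21
Full cycle length = 21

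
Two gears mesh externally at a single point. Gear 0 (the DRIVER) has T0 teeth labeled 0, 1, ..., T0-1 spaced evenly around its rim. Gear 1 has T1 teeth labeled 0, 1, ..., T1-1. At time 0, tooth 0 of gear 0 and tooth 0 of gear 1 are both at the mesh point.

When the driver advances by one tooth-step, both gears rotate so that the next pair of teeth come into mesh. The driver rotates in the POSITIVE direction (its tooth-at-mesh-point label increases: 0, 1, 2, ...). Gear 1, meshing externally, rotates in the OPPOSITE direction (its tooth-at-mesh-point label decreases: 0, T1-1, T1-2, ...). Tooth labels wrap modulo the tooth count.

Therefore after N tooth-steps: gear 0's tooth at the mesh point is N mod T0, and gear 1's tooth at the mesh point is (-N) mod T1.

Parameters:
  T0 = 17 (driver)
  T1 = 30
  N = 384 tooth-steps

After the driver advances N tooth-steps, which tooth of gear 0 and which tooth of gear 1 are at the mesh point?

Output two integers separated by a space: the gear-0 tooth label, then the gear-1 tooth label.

Gear 0 (driver, T0=17): tooth at mesh = N mod T0
  384 = 22 * 17 + 10, so 384 mod 17 = 10
  gear 0 tooth = 10
Gear 1 (driven, T1=30): tooth at mesh = (-N) mod T1
  384 = 12 * 30 + 24, so 384 mod 30 = 24
  (-384) mod 30 = (-24) mod 30 = 30 - 24 = 6
Mesh after 384 steps: gear-0 tooth 10 meets gear-1 tooth 6

Answer: 10 6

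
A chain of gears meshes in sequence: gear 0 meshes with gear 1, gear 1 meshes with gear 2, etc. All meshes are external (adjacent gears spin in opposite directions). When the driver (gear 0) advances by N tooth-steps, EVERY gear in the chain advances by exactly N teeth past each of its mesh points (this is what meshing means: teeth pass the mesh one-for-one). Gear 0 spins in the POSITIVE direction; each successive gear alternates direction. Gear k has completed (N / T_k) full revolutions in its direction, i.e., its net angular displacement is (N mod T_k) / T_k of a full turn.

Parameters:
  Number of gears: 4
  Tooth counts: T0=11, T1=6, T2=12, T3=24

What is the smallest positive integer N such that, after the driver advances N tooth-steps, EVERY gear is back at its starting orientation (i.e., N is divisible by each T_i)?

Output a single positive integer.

Gear k returns to start when N is a multiple of T_k.
All gears at start simultaneously when N is a common multiple of [11, 6, 12, 24]; the smallest such N is lcm(11, 6, 12, 24).
Start: lcm = T0 = 11
Fold in T1=6: gcd(11, 6) = 1; lcm(11, 6) = 11 * 6 / 1 = 66 / 1 = 66
Fold in T2=12: gcd(66, 12) = 6; lcm(66, 12) = 66 * 12 / 6 = 792 / 6 = 132
Fold in T3=24: gcd(132, 24) = 12; lcm(132, 24) = 132 * 24 / 12 = 3168 / 12 = 264
Full cycle length = 264

Answer: 264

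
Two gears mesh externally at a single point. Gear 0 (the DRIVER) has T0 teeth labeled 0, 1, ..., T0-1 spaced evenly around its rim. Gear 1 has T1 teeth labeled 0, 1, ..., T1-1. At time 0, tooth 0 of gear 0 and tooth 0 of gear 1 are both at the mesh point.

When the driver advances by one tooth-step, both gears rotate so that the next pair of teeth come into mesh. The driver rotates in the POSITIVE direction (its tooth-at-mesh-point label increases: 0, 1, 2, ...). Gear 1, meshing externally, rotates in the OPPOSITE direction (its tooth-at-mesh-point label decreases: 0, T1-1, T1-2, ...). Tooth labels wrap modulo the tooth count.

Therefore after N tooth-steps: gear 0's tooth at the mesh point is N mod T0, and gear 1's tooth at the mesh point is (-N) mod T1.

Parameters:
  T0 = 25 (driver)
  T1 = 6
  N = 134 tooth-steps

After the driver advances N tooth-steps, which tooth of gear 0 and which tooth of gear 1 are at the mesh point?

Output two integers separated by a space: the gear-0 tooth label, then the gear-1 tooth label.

Gear 0 (driver, T0=25): tooth at mesh = N mod T0
  134 = 5 * 25 + 9, so 134 mod 25 = 9
  gear 0 tooth = 9
Gear 1 (driven, T1=6): tooth at mesh = (-N) mod T1
  134 = 22 * 6 + 2, so 134 mod 6 = 2
  (-134) mod 6 = (-2) mod 6 = 6 - 2 = 4
Mesh after 134 steps: gear-0 tooth 9 meets gear-1 tooth 4

Answer: 9 4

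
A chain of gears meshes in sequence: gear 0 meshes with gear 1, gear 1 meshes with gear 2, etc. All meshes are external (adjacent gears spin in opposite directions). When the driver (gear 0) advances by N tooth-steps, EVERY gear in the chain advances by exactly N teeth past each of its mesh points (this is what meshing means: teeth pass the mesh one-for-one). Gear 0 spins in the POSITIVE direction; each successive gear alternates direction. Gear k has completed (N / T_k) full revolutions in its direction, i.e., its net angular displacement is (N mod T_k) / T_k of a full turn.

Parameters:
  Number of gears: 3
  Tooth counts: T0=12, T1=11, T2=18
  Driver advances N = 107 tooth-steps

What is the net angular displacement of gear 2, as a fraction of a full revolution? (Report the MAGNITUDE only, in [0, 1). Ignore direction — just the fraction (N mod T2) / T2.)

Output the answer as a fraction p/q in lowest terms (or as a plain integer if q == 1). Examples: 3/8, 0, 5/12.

Answer: 17/18

Derivation:
Chain of 3 gears, tooth counts: [12, 11, 18]
  gear 0: T0=12, direction=positive, advance = 107 mod 12 = 11 teeth = 11/12 turn
  gear 1: T1=11, direction=negative, advance = 107 mod 11 = 8 teeth = 8/11 turn
  gear 2: T2=18, direction=positive, advance = 107 mod 18 = 17 teeth = 17/18 turn
Gear 2: 107 mod 18 = 17
Fraction = 17 / 18 = 17/18 (gcd(17,18)=1) = 17/18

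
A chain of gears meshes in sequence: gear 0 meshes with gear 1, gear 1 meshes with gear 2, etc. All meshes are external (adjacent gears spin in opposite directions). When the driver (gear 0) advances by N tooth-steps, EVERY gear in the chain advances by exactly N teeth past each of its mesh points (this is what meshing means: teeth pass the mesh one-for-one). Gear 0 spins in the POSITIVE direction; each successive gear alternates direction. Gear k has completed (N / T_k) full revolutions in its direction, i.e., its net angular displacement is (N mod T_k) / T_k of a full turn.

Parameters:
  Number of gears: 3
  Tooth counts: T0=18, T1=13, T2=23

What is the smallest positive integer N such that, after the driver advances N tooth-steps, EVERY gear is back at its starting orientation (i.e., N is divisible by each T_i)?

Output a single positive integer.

Gear k returns to start when N is a multiple of T_k.
All gears at start simultaneously when N is a common multiple of [18, 13, 23]; the smallest such N is lcm(18, 13, 23).
Start: lcm = T0 = 18
Fold in T1=13: gcd(18, 13) = 1; lcm(18, 13) = 18 * 13 / 1 = 234 / 1 = 234
Fold in T2=23: gcd(234, 23) = 1; lcm(234, 23) = 234 * 23 / 1 = 5382 / 1 = 5382
Full cycle length = 5382

Answer: 5382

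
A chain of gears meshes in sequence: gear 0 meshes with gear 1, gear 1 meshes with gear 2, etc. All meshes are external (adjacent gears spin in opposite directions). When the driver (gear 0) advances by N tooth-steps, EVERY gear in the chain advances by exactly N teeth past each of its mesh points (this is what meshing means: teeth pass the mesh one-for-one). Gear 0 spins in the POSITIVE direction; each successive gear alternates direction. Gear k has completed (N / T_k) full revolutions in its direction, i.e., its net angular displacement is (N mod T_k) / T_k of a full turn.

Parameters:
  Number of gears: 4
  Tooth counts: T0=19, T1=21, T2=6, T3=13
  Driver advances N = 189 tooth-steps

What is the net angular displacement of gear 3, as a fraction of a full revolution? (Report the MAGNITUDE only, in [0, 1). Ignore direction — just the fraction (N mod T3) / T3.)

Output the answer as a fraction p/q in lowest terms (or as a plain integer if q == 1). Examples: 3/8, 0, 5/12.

Answer: 7/13

Derivation:
Chain of 4 gears, tooth counts: [19, 21, 6, 13]
  gear 0: T0=19, direction=positive, advance = 189 mod 19 = 18 teeth = 18/19 turn
  gear 1: T1=21, direction=negative, advance = 189 mod 21 = 0 teeth = 0/21 turn
  gear 2: T2=6, direction=positive, advance = 189 mod 6 = 3 teeth = 3/6 turn
  gear 3: T3=13, direction=negative, advance = 189 mod 13 = 7 teeth = 7/13 turn
Gear 3: 189 mod 13 = 7
Fraction = 7 / 13 = 7/13 (gcd(7,13)=1) = 7/13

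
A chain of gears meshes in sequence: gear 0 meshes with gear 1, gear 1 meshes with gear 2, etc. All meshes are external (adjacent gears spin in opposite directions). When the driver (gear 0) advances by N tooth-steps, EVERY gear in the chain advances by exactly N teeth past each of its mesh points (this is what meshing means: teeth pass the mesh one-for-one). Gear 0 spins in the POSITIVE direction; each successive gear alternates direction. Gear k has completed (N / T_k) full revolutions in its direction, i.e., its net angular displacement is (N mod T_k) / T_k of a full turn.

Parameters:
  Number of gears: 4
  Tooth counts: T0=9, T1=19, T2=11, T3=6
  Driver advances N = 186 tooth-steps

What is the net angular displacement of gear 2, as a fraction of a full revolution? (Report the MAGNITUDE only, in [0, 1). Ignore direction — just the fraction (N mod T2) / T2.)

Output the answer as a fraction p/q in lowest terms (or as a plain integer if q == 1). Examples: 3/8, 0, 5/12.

Chain of 4 gears, tooth counts: [9, 19, 11, 6]
  gear 0: T0=9, direction=positive, advance = 186 mod 9 = 6 teeth = 6/9 turn
  gear 1: T1=19, direction=negative, advance = 186 mod 19 = 15 teeth = 15/19 turn
  gear 2: T2=11, direction=positive, advance = 186 mod 11 = 10 teeth = 10/11 turn
  gear 3: T3=6, direction=negative, advance = 186 mod 6 = 0 teeth = 0/6 turn
Gear 2: 186 mod 11 = 10
Fraction = 10 / 11 = 10/11 (gcd(10,11)=1) = 10/11

Answer: 10/11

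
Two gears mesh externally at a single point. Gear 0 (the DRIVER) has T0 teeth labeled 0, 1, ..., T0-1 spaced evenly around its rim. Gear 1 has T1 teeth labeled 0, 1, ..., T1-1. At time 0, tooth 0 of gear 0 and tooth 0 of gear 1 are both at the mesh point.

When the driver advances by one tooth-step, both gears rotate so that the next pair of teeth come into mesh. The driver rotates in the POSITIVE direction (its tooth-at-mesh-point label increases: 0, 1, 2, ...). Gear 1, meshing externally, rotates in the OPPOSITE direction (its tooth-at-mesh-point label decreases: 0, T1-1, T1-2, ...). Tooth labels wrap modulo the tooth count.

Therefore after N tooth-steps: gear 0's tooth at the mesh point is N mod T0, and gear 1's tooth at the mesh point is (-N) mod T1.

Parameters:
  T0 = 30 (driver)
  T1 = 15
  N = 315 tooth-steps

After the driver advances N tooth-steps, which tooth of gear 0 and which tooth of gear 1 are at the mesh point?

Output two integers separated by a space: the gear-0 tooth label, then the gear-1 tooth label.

Answer: 15 0

Derivation:
Gear 0 (driver, T0=30): tooth at mesh = N mod T0
  315 = 10 * 30 + 15, so 315 mod 30 = 15
  gear 0 tooth = 15
Gear 1 (driven, T1=15): tooth at mesh = (-N) mod T1
  315 = 21 * 15 + 0, so 315 mod 15 = 0
  (-315) mod 15 = 0
Mesh after 315 steps: gear-0 tooth 15 meets gear-1 tooth 0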